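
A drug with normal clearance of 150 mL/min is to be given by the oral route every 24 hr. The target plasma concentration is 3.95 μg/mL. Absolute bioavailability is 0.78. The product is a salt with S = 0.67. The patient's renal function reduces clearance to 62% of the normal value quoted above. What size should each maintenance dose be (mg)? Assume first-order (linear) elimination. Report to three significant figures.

1010 mg

Convert clearance: 150 mL/min × 60 min/h ÷ 1000 mL/L = 9.000 L/h
Patient clearance = 0.62 × 9.000 = 5.580 L/h
D = CL × Css × τ / F / S = 5.580 × 3.95 × 24 / 0.78 / 0.67 = 1012 mg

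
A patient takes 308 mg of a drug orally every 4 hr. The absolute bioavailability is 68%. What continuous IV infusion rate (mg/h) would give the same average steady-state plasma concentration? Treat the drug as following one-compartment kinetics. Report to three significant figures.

Equivalent systemic input: infusion rate = F·D/τ.
Rate = 0.68 × 308 / 4 = 52.36 mg/h

52.4 mg/h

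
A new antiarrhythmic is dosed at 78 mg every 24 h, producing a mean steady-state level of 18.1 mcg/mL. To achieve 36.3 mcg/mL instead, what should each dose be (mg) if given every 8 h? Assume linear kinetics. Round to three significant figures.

For first-order elimination, Css ∝ F·D/(CL·τ); F and CL are unchanged, so Css ∝ D/τ.
D₂ = D₁ × (Css,target / Css,current) × (τ₂/τ₁) = 78 × (36.3/18.1) × (8/24) = 52.14 mg

52.1 mg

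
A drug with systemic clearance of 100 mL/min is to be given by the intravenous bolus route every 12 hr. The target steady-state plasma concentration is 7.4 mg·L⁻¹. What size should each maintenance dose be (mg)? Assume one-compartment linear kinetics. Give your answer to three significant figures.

CL = 100 mL/min × 60/1000 = 6.000 L/h
D = CL × Css × τ = 6.000 × 7.4 × 12 = 532.8 mg

533 mg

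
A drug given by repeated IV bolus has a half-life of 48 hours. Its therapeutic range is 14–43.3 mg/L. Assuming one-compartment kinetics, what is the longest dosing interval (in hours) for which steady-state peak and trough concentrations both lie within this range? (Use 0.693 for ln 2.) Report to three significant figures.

k = 0.693 / t½ = 0.693 / 48 = 0.01444 h⁻¹
Between IV bolus doses, concentration decays as C = C₀·e^(−kτ), so C_peak/C_trough = e^(kτ).
τ_max = ln(C_peak/C_trough) / k = ln(43.3/14) / 0.01444 = 1.129 / 0.01444 = 78.19 h

78.2 h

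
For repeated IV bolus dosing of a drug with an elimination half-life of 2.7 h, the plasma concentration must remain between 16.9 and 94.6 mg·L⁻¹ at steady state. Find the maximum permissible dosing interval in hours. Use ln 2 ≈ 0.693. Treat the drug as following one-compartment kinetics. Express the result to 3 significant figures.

6.71 h

k = 0.693 / t½ = 0.693 / 2.7 = 0.2567 h⁻¹
Between IV bolus doses, concentration decays as C = C₀·e^(−kτ), so C_peak/C_trough = e^(kτ).
τ_max = ln(C_peak/C_trough) / k = ln(94.6/16.9) / 0.2567 = 1.722 / 0.2567 = 6.708 h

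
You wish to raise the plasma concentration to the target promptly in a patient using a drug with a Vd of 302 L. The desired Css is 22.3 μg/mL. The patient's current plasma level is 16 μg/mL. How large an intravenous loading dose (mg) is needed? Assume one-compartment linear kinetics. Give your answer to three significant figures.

1900 mg

Concentration deficit ΔC = 22.3 − 16 = 6.300 mg/L
LD = Vd × ΔC = 302.0 × 6.300 = 1903 mg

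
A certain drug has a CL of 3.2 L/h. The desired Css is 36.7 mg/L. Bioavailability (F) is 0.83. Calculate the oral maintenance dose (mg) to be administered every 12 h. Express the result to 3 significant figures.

1700 mg

At steady state, dose per interval replaces the amount cleared in that interval: F·D/τ = CL·Css.
D = CL × Css × τ / F = 3.200 × 36.7 × 12 / 0.83 = 1698 mg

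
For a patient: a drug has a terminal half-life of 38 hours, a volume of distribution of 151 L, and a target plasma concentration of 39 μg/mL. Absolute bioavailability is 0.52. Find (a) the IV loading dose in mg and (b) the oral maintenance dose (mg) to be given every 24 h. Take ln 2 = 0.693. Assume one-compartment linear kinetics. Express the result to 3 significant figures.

LD = Vd × C = 151.0 × 39 = 5889 mg
CL = 0.693 × Vd / t½ = 0.693 × 151.0 / 38 = 2.754 L/h
D = CL × Css × τ / F = 2.754 × 39 × 24 / 0.52 = 4957 mg

(a) 5890 mg; (b) 4960 mg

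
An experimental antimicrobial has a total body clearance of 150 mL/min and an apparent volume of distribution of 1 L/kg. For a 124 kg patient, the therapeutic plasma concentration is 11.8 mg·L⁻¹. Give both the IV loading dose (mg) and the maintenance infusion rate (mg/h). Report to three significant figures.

(a) 1460 mg; (b) 106 mg/h

Total Vd = 1 × 124 = 124.0 L
Loading: fill Vd to C_target → 124.0 L × 11.8 mg/L = 1463 mg
CL = 150 mL/min × 60/1000 = 9.000 L/h
Infusion rate = 9.000 L/h × 11.8 mg/L = 106.2 mg/h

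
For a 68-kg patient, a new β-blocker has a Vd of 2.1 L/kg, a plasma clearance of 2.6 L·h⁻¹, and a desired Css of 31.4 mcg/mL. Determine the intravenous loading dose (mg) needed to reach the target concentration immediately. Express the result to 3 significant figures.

4480 mg

Total Vd = 2.1 × 68 = 142.8 L
The loading dose fills Vd to the target concentration.
LD = Vd × C = 142.8 × 31.40 = 4484 mg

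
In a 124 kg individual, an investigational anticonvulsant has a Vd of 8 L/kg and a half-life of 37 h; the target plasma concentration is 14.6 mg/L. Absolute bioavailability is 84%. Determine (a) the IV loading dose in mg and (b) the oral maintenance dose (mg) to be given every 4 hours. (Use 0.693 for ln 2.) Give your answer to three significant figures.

(a) 14500 mg; (b) 1290 mg

Vd(total) = 124 kg × 8 L/kg = 992.0 L
LD = Vd × C = 992.0 × 14.6 = 14480 mg
CL = 0.693 × Vd / t½ = 0.693 × 992.0 / 37 = 18.58 L/h
D = CL × Css × τ / F = 18.58 × 14.6 × 4 / 0.84 = 1292 mg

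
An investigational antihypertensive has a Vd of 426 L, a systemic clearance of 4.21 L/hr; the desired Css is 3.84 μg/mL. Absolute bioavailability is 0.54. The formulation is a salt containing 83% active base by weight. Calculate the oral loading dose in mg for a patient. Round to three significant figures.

3650 mg

LD = Vd × C / F / S = 426.0 × 3.840 / 0.54 / 0.83 = 3650 mg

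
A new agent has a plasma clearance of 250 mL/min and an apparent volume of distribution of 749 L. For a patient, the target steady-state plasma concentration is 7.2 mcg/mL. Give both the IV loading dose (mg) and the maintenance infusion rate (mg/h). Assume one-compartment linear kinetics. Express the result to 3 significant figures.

LD = Vd · C_target = 749.0 × 7.2 = 5393 mg
CL = 250 mL/min × 60/1000 = 15.00 L/h
Maintenance infusion rate = CL × Css = 15.00 × 7.2 = 108.0 mg/h

(a) 5390 mg; (b) 108 mg/h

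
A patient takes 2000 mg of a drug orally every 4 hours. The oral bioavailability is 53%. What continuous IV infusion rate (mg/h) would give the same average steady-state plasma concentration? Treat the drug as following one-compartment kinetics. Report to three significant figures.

265 mg/h

Equivalent systemic input: infusion rate = F·D/τ.
Rate = 0.53 × 2000 / 4 = 265.0 mg/h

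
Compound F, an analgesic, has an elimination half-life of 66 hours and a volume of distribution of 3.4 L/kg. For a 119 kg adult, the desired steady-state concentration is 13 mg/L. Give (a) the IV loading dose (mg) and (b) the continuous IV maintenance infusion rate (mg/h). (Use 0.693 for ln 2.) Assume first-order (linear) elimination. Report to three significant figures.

Vd(total) = 119 kg × 3.4 L/kg = 404.6 L
LD = Vd × C = 404.6 × 13 = 5260 mg
CL = 0.693 × Vd / t½ = 0.693 × 404.6 / 66 = 4.248 L/h
Infusion rate = CL × Css = 4.248 × 13 = 55.22 mg/h

(a) 5260 mg; (b) 55.2 mg/h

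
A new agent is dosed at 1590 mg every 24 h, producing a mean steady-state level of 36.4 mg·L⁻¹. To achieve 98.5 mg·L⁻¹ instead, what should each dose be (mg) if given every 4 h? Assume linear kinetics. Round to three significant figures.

For first-order elimination, Css ∝ F·D/(CL·τ); F and CL are unchanged, so Css ∝ D/τ.
D₂ = D₁ × (Css,target / Css,current) × (τ₂/τ₁) = 1590 × (98.5/36.4) × (4/24) = 717.1 mg

717 mg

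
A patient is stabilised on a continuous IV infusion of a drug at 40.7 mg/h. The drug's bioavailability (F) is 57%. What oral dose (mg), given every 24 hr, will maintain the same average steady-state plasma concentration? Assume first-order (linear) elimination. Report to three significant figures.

To maintain the same Css, the systemic dosing rate must be unchanged: F·D/τ = infusion rate.
D = rate × τ / F = 40.7 × 24 / 0.57 = 1714 mg

1710 mg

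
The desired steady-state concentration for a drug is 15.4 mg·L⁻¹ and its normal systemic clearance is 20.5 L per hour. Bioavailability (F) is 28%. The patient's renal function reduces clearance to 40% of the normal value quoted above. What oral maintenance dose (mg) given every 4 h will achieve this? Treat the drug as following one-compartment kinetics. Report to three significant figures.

1800 mg

Patient clearance = 0.4 × 20.50 = 8.200 L/h
At steady state, dose per interval replaces the amount cleared in that interval: F·D/τ = CL·Css.
D = CL × Css × τ / F = 8.200 × 15.4 × 4 / 0.28 = 1804 mg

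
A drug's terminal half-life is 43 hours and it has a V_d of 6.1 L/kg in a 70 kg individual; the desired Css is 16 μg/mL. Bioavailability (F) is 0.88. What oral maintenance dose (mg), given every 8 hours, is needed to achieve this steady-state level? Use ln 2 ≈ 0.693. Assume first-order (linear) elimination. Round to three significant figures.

1000 mg

Total Vd = 6.1 × 70 = 427.0 L
CL = 0.693 × Vd / t½ = 0.693 × 427.0 / 43 = 6.882 L/h
D = CL × Css × τ / F = 6.882 × 16 × 8 / 0.88 = 1001 mg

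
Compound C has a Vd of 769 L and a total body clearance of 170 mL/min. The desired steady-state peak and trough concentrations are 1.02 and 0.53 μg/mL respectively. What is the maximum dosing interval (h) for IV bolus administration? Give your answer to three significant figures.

CL = 170 mL/min = 170 × 0.06 = 10.20 L/h
k = CL / Vd = 10.20 / 769.0 = 0.01326 h⁻¹
Between IV bolus doses, concentration decays as C = C₀·e^(−kτ), so C_peak/C_trough = e^(kτ).
τ_max = ln(C_peak/C_trough) / k = ln(1.02/0.53) / 0.01326 = 0.6547 / 0.01326 = 49.37 h

49.4 h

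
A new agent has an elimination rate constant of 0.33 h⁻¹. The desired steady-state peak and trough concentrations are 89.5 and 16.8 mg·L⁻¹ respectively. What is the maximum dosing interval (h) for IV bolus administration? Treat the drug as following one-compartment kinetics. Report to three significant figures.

Between IV bolus doses, concentration decays as C = C₀·e^(−kτ), so C_peak/C_trough = e^(kτ).
τ_max = ln(C_peak/C_trough) / k = ln(89.5/16.8) / 0.3300 = 1.673 / 0.3300 = 5.070 h

5.07 h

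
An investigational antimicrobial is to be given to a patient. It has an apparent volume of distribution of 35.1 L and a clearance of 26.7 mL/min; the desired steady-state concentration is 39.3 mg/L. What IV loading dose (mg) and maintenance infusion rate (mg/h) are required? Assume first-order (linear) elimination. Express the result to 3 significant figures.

(a) 1380 mg; (b) 63.0 mg/h

Loading: fill Vd to C_target → 35.10 L × 39.3 mg/L = 1379 mg
Convert clearance: 26.7 mL/min × 60 min/h ÷ 1000 mL/L = 1.602 L/h
Maintenance: replace elimination → rate = CL × Css = 1.602 × 39.3 = 62.96 mg/h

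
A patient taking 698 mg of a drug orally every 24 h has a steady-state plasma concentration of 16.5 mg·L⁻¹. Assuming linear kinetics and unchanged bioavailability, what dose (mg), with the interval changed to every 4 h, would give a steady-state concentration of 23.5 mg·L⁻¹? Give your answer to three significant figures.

For first-order elimination, Css ∝ F·D/(CL·τ); F and CL are unchanged, so Css ∝ D/τ.
D₂ = D₁ × (Css,target / Css,current) × (τ₂/τ₁) = 698 × (23.5/16.5) × (4/24) = 165.7 mg

166 mg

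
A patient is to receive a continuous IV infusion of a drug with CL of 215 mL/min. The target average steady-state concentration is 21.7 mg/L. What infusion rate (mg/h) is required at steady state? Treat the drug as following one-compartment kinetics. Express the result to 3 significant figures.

CL = 215 mL/min × 60/1000 = 12.90 L/h
Rate = CL × Css = 12.90 × 21.7 = 279.9 mg/h

280 mg/h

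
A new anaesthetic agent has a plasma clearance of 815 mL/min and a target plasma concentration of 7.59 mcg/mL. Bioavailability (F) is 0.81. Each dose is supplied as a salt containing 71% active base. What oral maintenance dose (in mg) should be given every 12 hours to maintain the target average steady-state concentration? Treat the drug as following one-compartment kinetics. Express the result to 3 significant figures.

CL = 815 mL/min = 815 × 0.06 = 48.90 L/h
D = CL × Css × τ / F / S = 48.90 × 7.59 × 12 / 0.81 / 0.71 = 7744 mg

7740 mg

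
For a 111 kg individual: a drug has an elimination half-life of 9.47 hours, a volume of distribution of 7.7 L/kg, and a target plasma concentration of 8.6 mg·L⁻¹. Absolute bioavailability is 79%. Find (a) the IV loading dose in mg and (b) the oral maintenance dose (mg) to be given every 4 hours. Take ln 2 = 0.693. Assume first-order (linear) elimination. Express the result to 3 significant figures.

Total Vd = 7.7 × 111 = 854.7 L
LD = Vd × C = 854.7 × 8.6 = 7350 mg
CL = 0.693 × Vd / t½ = 0.693 × 854.7 / 9.47 = 62.55 L/h
D = CL × Css × τ / F = 62.55 × 8.6 × 4 / 0.79 = 2724 mg

(a) 7350 mg; (b) 2720 mg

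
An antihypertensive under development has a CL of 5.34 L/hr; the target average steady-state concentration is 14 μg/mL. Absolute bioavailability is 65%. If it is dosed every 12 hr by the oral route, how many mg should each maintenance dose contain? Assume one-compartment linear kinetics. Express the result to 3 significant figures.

D = CL × Css × τ / F = 5.340 × 14 × 12 / 0.65 = 1380 mg

1380 mg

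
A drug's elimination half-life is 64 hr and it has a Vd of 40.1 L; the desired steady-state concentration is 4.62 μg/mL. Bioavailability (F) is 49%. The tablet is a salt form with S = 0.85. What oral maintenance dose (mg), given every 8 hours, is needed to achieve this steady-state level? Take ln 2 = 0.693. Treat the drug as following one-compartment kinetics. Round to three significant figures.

k = 0.693/64 = 0.01083 h⁻¹, so CL = k·Vd = 0.01083 × 40.10 = 0.4343 L/h
D = CL × Css × τ / F / S = 0.4343 × 4.62 × 8 / 0.49 / 0.85 = 38.54 mg

38.5 mg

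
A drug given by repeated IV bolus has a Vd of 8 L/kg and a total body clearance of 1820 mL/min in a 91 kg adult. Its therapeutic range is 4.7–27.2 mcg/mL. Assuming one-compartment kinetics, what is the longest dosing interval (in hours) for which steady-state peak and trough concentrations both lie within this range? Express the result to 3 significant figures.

Total Vd = 8 × 91 = 728.0 L
Convert clearance: 1820 mL/min × 60 min/h ÷ 1000 mL/L = 109.2 L/h
k = CL / Vd = 109.2 / 728.0 = 0.1500 h⁻¹
Between IV bolus doses, concentration decays as C = C₀·e^(−kτ), so C_peak/C_trough = e^(kτ).
τ_max = ln(C_peak/C_trough) / k = ln(27.2/4.7) / 0.1500 = 1.756 / 0.1500 = 11.71 h

11.7 h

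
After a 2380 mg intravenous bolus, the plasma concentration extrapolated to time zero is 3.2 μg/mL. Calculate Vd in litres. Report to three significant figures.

744 L

Immediately after an IV bolus, C₀ = Dose / Vd, so Vd = Dose / C₀.
Vd = 2380 / 3.2 = 743.8 L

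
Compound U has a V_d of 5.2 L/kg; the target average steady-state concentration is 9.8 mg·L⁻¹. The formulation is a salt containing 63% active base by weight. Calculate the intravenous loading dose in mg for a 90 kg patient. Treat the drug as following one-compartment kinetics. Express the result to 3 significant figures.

Total Vd = 5.2 × 90 = 468.0 L
The loading dose fills Vd to the target concentration.
LD = Vd × C / S = 468.0 × 9.800 / 0.63 = 7280 mg

7280 mg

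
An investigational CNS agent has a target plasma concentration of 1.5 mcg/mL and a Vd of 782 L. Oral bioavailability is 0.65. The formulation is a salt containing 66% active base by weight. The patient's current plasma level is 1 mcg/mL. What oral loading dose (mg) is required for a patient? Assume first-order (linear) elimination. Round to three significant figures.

Concentration deficit ΔC = 1.5 − 1 = 0.5000 mg/L
LD = Vd × ΔC / F / S = 782.0 × 0.5000 / 0.65 / 0.66 = 911.4 mg

911 mg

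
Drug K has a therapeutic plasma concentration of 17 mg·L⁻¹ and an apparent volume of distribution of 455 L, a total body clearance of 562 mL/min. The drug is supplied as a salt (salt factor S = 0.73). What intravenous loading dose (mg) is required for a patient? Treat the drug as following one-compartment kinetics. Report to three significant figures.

LD is governed by Vd — clearance does not enter the loading-dose calculation.
LD = Vd × C / S = 455.0 × 17.00 / 0.73 = 10600 mg

10600 mg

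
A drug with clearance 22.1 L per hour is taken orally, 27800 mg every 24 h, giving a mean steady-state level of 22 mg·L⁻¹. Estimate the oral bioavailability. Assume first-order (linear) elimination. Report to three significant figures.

0.420

F·D/τ = CL·Css at steady state → F = CL·Css·τ / D.
F = 22.1 × 22 × 24 / 27800 = 0.420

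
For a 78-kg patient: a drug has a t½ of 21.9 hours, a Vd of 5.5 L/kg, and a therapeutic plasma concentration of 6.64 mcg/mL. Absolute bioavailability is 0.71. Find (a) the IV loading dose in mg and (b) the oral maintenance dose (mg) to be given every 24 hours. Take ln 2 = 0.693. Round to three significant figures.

Total Vd = 5.5 × 78 = 429.0 L
LD = Vd × C = 429.0 × 6.64 = 2849 mg
CL = 0.693 × Vd / t½ = 0.693 × 429.0 / 21.9 = 13.58 L/h
D = CL × Css × τ / F = 13.58 × 6.64 × 24 / 0.71 = 3048 mg

(a) 2850 mg; (b) 3050 mg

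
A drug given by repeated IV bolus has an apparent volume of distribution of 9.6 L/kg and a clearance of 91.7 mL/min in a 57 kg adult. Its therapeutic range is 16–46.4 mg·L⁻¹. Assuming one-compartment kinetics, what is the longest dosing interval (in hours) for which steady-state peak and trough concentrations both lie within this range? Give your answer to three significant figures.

106 h

Vd(total) = 57 kg × 9.6 L/kg = 547.2 L
CL = 91.7 mL/min = 91.7 × 0.06 = 5.502 L/h
k = CL / Vd = 5.502 / 547.2 = 0.01005 h⁻¹
Between IV bolus doses, concentration decays as C = C₀·e^(−kτ), so C_peak/C_trough = e^(kτ).
τ_max = ln(C_peak/C_trough) / k = ln(46.4/16) / 0.01005 = 1.065 / 0.01005 = 106.0 h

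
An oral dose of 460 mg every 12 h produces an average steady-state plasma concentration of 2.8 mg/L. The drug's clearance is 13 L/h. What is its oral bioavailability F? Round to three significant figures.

F·D/τ = CL·Css at steady state → F = CL·Css·τ / D.
F = 13 × 2.8 × 12 / 460 = 0.950

0.950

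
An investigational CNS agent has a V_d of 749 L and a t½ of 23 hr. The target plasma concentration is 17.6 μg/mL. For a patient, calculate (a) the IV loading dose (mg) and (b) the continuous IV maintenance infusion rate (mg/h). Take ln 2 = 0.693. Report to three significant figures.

LD = Vd × C = 749.0 × 17.6 = 13180 mg
CL = 0.693 × Vd / t½ = 0.693 × 749.0 / 23 = 22.57 L/h
Infusion rate = CL × Css = 22.57 × 17.6 = 397.2 mg/h

(a) 13200 mg; (b) 397 mg/h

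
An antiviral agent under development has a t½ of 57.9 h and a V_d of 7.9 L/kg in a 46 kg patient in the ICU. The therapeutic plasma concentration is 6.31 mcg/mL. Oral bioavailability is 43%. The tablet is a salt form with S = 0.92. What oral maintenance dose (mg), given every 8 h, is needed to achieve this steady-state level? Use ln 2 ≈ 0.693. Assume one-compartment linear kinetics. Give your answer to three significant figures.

Vd = 7.9 L/kg × 46 kg = 363.4 L
k = 0.693/57.9 = 0.01197 h⁻¹, so CL = k·Vd = 0.01197 × 363.4 = 4.350 L/h
D = CL × Css × τ / F / S = 4.350 × 6.31 × 8 / 0.43 / 0.92 = 555.1 mg

555 mg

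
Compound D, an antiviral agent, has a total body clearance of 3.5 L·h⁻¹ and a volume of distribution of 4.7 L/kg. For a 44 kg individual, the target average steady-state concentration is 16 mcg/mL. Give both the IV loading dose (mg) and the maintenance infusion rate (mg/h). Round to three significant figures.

(a) 3310 mg; (b) 56.0 mg/h

Total Vd = 4.7 × 44 = 206.8 L
LD = Vd · C_target = 206.8 × 16 = 3309 mg
Infusion rate = 3.500 L/h × 16 mg/L = 56.00 mg/h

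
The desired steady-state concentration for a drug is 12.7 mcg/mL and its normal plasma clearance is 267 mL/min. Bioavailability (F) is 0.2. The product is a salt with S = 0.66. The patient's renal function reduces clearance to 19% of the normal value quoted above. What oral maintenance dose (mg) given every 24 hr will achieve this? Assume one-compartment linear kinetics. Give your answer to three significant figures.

CL = 267 mL/min = 267 × 0.06 = 16.02 L/h
Patient clearance = 0.19 × 16.02 = 3.044 L/h
D = CL × Css × τ / F / S = 3.044 × 12.7 × 24 / 0.2 / 0.66 = 7029 mg

7030 mg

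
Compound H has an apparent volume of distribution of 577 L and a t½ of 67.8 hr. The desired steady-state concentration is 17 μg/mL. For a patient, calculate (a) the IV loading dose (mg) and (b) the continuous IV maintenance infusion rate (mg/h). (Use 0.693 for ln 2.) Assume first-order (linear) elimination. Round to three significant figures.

(a) 9810 mg; (b) 100 mg/h

LD = Vd × C = 577.0 × 17 = 9809 mg
CL = 0.693 × Vd / t½ = 0.693 × 577.0 / 67.8 = 5.898 L/h
Infusion rate = CL × Css = 5.898 × 17 = 100.3 mg/h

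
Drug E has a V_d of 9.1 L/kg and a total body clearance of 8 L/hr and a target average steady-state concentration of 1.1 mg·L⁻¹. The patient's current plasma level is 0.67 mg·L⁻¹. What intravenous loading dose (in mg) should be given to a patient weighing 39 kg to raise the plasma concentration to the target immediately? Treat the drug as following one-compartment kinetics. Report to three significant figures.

Vd(total) = 39 kg × 9.1 L/kg = 354.9 L
Concentration deficit ΔC = 1.1 − 0.67 = 0.4300 mg/L
LD = Vd × ΔC = 354.9 × 0.4300 = 152.6 mg

153 mg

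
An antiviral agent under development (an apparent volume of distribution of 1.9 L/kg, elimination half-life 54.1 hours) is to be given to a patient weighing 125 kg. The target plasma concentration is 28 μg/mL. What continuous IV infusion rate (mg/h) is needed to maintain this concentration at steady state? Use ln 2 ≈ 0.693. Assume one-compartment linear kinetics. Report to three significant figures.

Vd(total) = 125 kg × 1.9 L/kg = 237.5 L
CL = 0.693 × Vd / t½ = 0.693 × 237.5 / 54.1 = 3.042 L/h
Infusion rate = CL × Css = 3.042 × 28 = 85.18 mg/h

85.2 mg/h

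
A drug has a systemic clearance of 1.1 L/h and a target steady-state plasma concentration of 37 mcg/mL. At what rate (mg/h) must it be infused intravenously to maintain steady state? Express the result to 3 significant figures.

R₀ = 1.100 × 37 = 40.70 mg/h

40.7 mg/h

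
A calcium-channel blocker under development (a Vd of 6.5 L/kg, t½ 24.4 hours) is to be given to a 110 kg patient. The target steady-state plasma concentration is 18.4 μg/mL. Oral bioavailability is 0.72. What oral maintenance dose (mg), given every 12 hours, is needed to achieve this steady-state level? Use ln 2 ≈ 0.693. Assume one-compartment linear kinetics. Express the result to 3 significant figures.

6230 mg

Vd(total) = 110 kg × 6.5 L/kg = 715.0 L
k = 0.693/24.4 = 0.02840 h⁻¹, so CL = k·Vd = 0.02840 × 715.0 = 20.31 L/h
D = CL × Css × τ / F = 20.31 × 18.4 × 12 / 0.72 = 6228 mg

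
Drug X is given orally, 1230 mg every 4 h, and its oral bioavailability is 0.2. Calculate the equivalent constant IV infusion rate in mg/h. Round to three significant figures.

Equivalent systemic input: infusion rate = F·D/τ.
Rate = 0.2 × 1230 / 4 = 61.50 mg/h

61.5 mg/h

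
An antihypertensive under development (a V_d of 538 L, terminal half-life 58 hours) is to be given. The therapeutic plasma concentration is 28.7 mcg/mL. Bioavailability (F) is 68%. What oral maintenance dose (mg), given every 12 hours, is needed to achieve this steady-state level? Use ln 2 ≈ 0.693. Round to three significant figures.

3260 mg

CL = 0.693 × Vd / t½ = 0.693 × 538.0 / 58 = 6.428 L/h
D = CL × Css × τ / F = 6.428 × 28.7 × 12 / 0.68 = 3256 mg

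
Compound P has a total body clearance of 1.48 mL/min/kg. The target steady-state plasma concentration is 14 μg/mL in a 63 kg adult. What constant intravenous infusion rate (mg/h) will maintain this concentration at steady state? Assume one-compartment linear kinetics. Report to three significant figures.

78.3 mg/h

CL = 1.48 mL/min/kg × 63 kg = 93.24 mL/min = 93.24 × 60/1000 = 5.594 L/h
Rate = CL × Css = 5.594 × 14 = 78.32 mg/h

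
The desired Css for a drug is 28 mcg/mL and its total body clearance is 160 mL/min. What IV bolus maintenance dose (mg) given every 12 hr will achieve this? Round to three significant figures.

3230 mg

Convert clearance: 160 mL/min × 60 min/h ÷ 1000 mL/L = 9.600 L/h
D = CL × Css × τ = 9.600 × 28 × 12 = 3226 mg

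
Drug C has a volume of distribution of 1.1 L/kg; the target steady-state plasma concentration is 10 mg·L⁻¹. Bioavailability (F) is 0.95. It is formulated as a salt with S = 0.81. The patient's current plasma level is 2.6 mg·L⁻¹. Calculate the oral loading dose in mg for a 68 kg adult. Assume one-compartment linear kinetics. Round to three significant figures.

719 mg

Total Vd = 1.1 × 68 = 74.80 L
Concentration deficit ΔC = 10 − 2.6 = 7.400 mg/L
LD = Vd × ΔC / F / S = 74.80 × 7.400 / 0.95 / 0.81 = 719.3 mg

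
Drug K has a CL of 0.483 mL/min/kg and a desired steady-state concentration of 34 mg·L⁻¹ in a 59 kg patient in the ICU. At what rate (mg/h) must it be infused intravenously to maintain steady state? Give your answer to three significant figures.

58.1 mg/h

CL = 0.483 mL/min/kg × 59 kg = 28.50 mL/min = 28.50 × 60/1000 = 1.710 L/h
R₀ = 1.710 × 34 = 58.14 mg/h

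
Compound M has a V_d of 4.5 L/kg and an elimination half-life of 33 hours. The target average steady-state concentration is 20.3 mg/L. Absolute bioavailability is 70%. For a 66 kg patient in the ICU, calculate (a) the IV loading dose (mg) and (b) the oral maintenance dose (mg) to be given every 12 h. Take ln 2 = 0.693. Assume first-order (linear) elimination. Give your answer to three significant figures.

(a) 6030 mg; (b) 2170 mg

Total Vd = 4.5 × 66 = 297.0 L
LD = Vd × C = 297.0 × 20.3 = 6029 mg
CL = 0.693 × Vd / t½ = 0.693 × 297.0 / 33 = 6.237 L/h
D = CL × Css × τ / F = 6.237 × 20.3 × 12 / 0.7 = 2170 mg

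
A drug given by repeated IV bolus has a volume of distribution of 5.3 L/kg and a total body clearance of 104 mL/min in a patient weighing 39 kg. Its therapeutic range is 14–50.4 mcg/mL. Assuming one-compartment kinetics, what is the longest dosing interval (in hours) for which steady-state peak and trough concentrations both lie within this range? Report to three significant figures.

Vd = 5.3 L/kg × 39 kg = 206.7 L
Convert clearance: 104 mL/min × 60 min/h ÷ 1000 mL/L = 6.240 L/h
k = CL / Vd = 6.240 / 206.7 = 0.03019 h⁻¹
Between IV bolus doses, concentration decays as C = C₀·e^(−kτ), so C_peak/C_trough = e^(kτ).
τ_max = ln(C_peak/C_trough) / k = ln(50.4/14) / 0.03019 = 1.281 / 0.03019 = 42.43 h

42.4 h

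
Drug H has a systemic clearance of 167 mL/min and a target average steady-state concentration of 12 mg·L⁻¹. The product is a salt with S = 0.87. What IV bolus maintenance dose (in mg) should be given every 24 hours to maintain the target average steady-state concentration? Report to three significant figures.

3320 mg

CL = 167 mL/min = 167 × 0.06 = 10.02 L/h
D = CL × Css × τ / S = 10.02 × 12 × 24 / 0.87 = 3317 mg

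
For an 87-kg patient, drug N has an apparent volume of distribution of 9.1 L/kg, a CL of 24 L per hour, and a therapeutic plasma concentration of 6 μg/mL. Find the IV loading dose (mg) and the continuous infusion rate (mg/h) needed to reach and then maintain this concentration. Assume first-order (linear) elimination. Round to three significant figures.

(a) 4750 mg; (b) 144 mg/h

Vd = 9.1 L/kg × 87 kg = 791.7 L
Loading dose = Vd × C = 791.7 × 6 = 4750 mg
Maintenance infusion rate = CL × Css = 24.00 × 6 = 144.0 mg/h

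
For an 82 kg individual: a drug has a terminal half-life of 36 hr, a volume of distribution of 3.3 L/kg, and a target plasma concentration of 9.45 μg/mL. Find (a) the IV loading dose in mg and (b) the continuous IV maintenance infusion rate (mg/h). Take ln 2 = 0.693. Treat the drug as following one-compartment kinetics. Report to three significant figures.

Total Vd = 3.3 × 82 = 270.6 L
LD = Vd × C = 270.6 × 9.45 = 2557 mg
CL = 0.693 × Vd / t½ = 0.693 × 270.6 / 36 = 5.209 L/h
Infusion rate = CL × Css = 5.209 × 9.45 = 49.23 mg/h

(a) 2560 mg; (b) 49.2 mg/h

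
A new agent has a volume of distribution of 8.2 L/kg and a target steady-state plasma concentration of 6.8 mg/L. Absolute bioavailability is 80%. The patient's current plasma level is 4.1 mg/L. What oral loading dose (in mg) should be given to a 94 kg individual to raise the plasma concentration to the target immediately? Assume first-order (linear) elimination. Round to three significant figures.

Vd(total) = 94 kg × 8.2 L/kg = 770.8 L
The loading dose fills Vd to the target concentration.
Concentration deficit ΔC = 6.8 − 4.1 = 2.700 mg/L
LD = Vd × ΔC / F = 770.8 × 2.700 / 0.8 = 2601 mg

2600 mg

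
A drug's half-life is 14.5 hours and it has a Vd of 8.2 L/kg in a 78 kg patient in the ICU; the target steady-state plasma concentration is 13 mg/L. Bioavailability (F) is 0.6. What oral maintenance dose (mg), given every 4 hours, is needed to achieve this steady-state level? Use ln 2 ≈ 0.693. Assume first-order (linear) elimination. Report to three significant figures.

2650 mg

Vd = 8.2 L/kg × 78 kg = 639.6 L
CL = 0.693 × Vd / t½ = 0.693 × 639.6 / 14.5 = 30.57 L/h
D = CL × Css × τ / F = 30.57 × 13 × 4 / 0.6 = 2649 mg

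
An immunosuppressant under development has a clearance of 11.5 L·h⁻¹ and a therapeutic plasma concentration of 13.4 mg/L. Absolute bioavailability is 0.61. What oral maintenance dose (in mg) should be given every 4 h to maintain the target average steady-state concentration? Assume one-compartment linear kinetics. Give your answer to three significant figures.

At steady state, dose per interval replaces the amount cleared in that interval: F·D/τ = CL·Css.
D = CL × Css × τ / F = 11.50 × 13.4 × 4 / 0.61 = 1010 mg

1010 mg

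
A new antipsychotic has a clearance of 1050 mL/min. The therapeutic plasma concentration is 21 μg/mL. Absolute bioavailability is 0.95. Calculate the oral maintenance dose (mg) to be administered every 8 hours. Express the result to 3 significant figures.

11100 mg

Convert clearance: 1050 mL/min × 60 min/h ÷ 1000 mL/L = 63.00 L/h
D = CL × Css × τ / F = 63.00 × 21 × 8 / 0.95 = 11140 mg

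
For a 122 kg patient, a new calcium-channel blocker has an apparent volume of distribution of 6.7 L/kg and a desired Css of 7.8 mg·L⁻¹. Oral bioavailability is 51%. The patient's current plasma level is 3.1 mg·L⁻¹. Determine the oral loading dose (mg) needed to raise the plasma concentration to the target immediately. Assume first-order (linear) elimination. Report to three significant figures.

Total Vd = 6.7 × 122 = 817.4 L
Concentration deficit ΔC = 7.8 − 3.1 = 4.700 mg/L
LD = Vd × ΔC / F = 817.4 × 4.700 / 0.51 = 7533 mg

7530 mg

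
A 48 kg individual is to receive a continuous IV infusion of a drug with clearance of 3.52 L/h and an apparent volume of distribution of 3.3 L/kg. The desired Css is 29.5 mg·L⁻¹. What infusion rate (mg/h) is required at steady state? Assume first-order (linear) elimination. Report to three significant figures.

R₀ = 3.520 × 29.5 = 103.8 mg/h

104 mg/h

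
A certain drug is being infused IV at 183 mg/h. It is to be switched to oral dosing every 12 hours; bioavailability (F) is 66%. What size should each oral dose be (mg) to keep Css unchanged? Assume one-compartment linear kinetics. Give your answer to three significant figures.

3330 mg

To maintain the same Css, the systemic dosing rate must be unchanged: F·D/τ = infusion rate.
D = rate × τ / F = 183 × 12 / 0.66 = 3327 mg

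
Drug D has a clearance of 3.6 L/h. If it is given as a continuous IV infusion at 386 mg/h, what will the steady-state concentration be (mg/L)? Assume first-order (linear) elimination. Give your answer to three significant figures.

107 mg/L

Css = rate / CL = 386 / 3.600 = 107.2 mg/L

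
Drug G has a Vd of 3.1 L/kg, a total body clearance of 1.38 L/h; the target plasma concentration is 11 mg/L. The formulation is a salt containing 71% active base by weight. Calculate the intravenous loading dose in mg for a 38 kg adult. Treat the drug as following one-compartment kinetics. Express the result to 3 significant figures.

1830 mg

Vd = 3.1 L/kg × 38 kg = 117.8 L
LD is governed by Vd — clearance does not enter the loading-dose calculation.
LD = Vd × C / S = 117.8 × 11.00 / 0.71 = 1825 mg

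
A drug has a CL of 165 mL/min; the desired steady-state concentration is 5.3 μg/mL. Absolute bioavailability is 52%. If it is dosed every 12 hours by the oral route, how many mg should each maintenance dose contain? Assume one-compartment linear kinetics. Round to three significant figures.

1210 mg

CL = 165 mL/min × 60/1000 = 9.900 L/h
D = CL × Css × τ / F = 9.900 × 5.3 × 12 / 0.52 = 1211 mg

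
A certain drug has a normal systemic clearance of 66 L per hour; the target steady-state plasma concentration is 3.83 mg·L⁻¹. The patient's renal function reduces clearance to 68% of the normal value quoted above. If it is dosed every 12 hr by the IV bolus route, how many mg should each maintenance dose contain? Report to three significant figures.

2060 mg

Patient clearance = 0.68 × 66.00 = 44.88 L/h
At steady state, dose per interval replaces the amount cleared in that interval: D/τ = CL·Css.
D = CL × Css × τ = 44.88 × 3.83 × 12 = 2063 mg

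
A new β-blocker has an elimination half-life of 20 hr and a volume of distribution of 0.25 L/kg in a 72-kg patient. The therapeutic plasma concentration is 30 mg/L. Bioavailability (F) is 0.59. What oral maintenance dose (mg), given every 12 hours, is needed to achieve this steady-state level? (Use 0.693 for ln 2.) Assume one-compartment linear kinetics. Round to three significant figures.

Vd(total) = 72 kg × 0.25 L/kg = 18.00 L
CL = ln 2 · Vd / t½ = 0.693 × 18.00 / 20 = 0.6237 L/h
D = CL × Css × τ / F = 0.6237 × 30 × 12 / 0.59 = 380.6 mg

381 mg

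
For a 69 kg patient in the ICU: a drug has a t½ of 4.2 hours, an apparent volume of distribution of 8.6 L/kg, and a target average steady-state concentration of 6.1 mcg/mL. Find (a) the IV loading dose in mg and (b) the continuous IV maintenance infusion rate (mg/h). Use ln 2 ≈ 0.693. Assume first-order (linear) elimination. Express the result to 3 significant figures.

(a) 3620 mg; (b) 597 mg/h

Vd(total) = 69 kg × 8.6 L/kg = 593.4 L
LD = Vd × C = 593.4 × 6.1 = 3620 mg
CL = 0.693 × Vd / t½ = 0.693 × 593.4 / 4.2 = 97.91 L/h
Infusion rate = CL × Css = 97.91 × 6.1 = 597.3 mg/h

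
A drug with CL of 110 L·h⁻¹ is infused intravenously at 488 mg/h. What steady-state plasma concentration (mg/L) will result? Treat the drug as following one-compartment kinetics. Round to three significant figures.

Css = rate / CL = 488 / 110.0 = 4.436 mg/L

4.44 mg/L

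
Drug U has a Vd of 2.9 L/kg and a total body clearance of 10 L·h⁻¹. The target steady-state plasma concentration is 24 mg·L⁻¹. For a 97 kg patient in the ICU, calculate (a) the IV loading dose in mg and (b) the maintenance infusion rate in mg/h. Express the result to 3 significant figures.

(a) 6750 mg; (b) 240 mg/h

Vd(total) = 97 kg × 2.9 L/kg = 281.3 L
Loading: fill Vd to C_target → 281.3 L × 24 mg/L = 6751 mg
Infusion rate = 10.00 L/h × 24 mg/L = 240.0 mg/h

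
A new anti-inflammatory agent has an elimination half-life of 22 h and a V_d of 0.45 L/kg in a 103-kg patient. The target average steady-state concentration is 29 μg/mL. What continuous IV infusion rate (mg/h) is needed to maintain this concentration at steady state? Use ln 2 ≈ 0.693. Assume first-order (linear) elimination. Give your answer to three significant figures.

Total Vd = 0.45 × 103 = 46.35 L
CL = ln 2 · Vd / t½ = 0.693 × 46.35 / 22 = 1.460 L/h
Infusion rate = CL × Css = 1.460 × 29 = 42.34 mg/h

42.3 mg/h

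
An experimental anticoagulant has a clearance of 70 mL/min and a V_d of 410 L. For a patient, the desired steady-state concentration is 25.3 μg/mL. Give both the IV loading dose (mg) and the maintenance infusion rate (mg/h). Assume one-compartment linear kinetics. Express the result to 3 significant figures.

(a) 10400 mg; (b) 106 mg/h

Loading: fill Vd to C_target → 410.0 L × 25.3 mg/L = 10370 mg
CL = 70 mL/min × 60/1000 = 4.200 L/h
Infusion rate = 4.200 L/h × 25.3 mg/L = 106.3 mg/h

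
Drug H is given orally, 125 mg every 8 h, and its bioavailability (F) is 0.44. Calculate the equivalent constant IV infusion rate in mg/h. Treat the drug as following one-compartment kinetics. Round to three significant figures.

Equivalent systemic input: infusion rate = F·D/τ.
Rate = 0.44 × 125 / 8 = 6.875 mg/h

6.88 mg/h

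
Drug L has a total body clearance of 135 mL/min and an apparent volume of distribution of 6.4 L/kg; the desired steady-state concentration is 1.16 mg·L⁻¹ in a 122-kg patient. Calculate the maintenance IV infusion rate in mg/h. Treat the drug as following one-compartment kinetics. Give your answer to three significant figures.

9.40 mg/h

CL = 135 mL/min × 60/1000 = 8.100 L/h
Rate = CL × Css = 8.100 × 1.16 = 9.396 mg/h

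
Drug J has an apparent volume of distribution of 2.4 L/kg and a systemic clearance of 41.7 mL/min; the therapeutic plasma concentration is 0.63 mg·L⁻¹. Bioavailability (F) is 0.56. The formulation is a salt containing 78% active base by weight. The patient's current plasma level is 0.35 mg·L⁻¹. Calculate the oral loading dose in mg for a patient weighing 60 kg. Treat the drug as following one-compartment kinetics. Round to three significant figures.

Vd = 2.4 L/kg × 60 kg = 144.0 L
Loading dose depends on Vd (not clearance): it fills the distribution volume.
Concentration deficit ΔC = 0.63 − 0.35 = 0.2800 mg/L
LD = Vd × ΔC / F / S = 144.0 × 0.2800 / 0.56 / 0.78 = 92.31 mg

92.3 mg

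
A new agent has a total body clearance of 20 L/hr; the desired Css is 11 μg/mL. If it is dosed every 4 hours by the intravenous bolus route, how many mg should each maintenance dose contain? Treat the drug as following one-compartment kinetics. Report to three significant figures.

D = CL × Css × τ = 20.00 × 11 × 4 = 880.0 mg

880 mg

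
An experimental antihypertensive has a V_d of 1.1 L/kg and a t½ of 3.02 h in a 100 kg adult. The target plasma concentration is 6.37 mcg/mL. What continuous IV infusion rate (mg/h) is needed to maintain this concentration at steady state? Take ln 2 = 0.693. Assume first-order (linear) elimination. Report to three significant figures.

161 mg/h

Total Vd = 1.1 × 100 = 110.0 L
CL = ln 2 · Vd / t½ = 0.693 × 110.0 / 3.02 = 25.24 L/h
Infusion rate = CL × Css = 25.24 × 6.37 = 160.8 mg/h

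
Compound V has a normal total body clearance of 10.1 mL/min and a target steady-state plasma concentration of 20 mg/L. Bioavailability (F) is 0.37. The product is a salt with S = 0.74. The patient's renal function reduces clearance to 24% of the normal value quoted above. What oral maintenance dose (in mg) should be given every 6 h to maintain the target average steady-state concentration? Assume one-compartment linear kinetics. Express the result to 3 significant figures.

Convert clearance: 10.1 mL/min × 60 min/h ÷ 1000 mL/L = 0.6060 L/h
Patient clearance = 0.24 × 0.6060 = 0.1454 L/h
D = CL × Css × τ / F / S = 0.1454 × 20 × 6 / 0.37 / 0.74 = 63.73 mg

63.7 mg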